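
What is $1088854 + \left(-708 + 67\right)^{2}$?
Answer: $1499735$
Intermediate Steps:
$1088854 + \left(-708 + 67\right)^{2} = 1088854 + \left(-641\right)^{2} = 1088854 + 410881 = 1499735$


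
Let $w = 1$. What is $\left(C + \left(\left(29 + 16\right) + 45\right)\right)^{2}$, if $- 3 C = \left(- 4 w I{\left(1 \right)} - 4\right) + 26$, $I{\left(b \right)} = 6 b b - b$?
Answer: $\frac{71824}{9} \approx 7980.4$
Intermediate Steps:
$I{\left(b \right)} = - b + 6 b^{2}$ ($I{\left(b \right)} = 6 b^{2} - b = - b + 6 b^{2}$)
$C = - \frac{2}{3}$ ($C = - \frac{\left(\left(-4\right) 1 \cdot 1 \left(-1 + 6 \cdot 1\right) - 4\right) + 26}{3} = - \frac{\left(- 4 \cdot 1 \left(-1 + 6\right) - 4\right) + 26}{3} = - \frac{\left(- 4 \cdot 1 \cdot 5 - 4\right) + 26}{3} = - \frac{\left(\left(-4\right) 5 - 4\right) + 26}{3} = - \frac{\left(-20 - 4\right) + 26}{3} = - \frac{-24 + 26}{3} = \left(- \frac{1}{3}\right) 2 = - \frac{2}{3} \approx -0.66667$)
$\left(C + \left(\left(29 + 16\right) + 45\right)\right)^{2} = \left(- \frac{2}{3} + \left(\left(29 + 16\right) + 45\right)\right)^{2} = \left(- \frac{2}{3} + \left(45 + 45\right)\right)^{2} = \left(- \frac{2}{3} + 90\right)^{2} = \left(\frac{268}{3}\right)^{2} = \frac{71824}{9}$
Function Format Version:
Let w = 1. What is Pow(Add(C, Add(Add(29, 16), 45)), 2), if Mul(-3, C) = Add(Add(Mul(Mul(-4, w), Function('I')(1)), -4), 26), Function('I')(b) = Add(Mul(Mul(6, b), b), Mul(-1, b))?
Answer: Rational(71824, 9) ≈ 7980.4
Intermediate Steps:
Function('I')(b) = Add(Mul(-1, b), Mul(6, Pow(b, 2))) (Function('I')(b) = Add(Mul(6, Pow(b, 2)), Mul(-1, b)) = Add(Mul(-1, b), Mul(6, Pow(b, 2))))
C = Rational(-2, 3) (C = Mul(Rational(-1, 3), Add(Add(Mul(Mul(-4, 1), Mul(1, Add(-1, Mul(6, 1)))), -4), 26)) = Mul(Rational(-1, 3), Add(Add(Mul(-4, Mul(1, Add(-1, 6))), -4), 26)) = Mul(Rational(-1, 3), Add(Add(Mul(-4, Mul(1, 5)), -4), 26)) = Mul(Rational(-1, 3), Add(Add(Mul(-4, 5), -4), 26)) = Mul(Rational(-1, 3), Add(Add(-20, -4), 26)) = Mul(Rational(-1, 3), Add(-24, 26)) = Mul(Rational(-1, 3), 2) = Rational(-2, 3) ≈ -0.66667)
Pow(Add(C, Add(Add(29, 16), 45)), 2) = Pow(Add(Rational(-2, 3), Add(Add(29, 16), 45)), 2) = Pow(Add(Rational(-2, 3), Add(45, 45)), 2) = Pow(Add(Rational(-2, 3), 90), 2) = Pow(Rational(268, 3), 2) = Rational(71824, 9)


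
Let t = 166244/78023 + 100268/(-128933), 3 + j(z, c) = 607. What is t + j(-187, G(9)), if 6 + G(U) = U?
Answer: 869956251532/1437105637 ≈ 605.35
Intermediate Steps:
G(U) = -6 + U
j(z, c) = 604 (j(z, c) = -3 + 607 = 604)
t = 1944446784/1437105637 (t = 166244*(1/78023) + 100268*(-1/128933) = 166244/78023 - 14324/18419 = 1944446784/1437105637 ≈ 1.3530)
t + j(-187, G(9)) = 1944446784/1437105637 + 604 = 869956251532/1437105637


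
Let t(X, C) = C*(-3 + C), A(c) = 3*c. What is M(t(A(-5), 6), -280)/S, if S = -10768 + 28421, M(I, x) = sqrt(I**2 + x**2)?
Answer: 2*sqrt(19681)/17653 ≈ 0.015894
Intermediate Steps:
S = 17653
M(t(A(-5), 6), -280)/S = sqrt((6*(-3 + 6))**2 + (-280)**2)/17653 = sqrt((6*3)**2 + 78400)*(1/17653) = sqrt(18**2 + 78400)*(1/17653) = sqrt(324 + 78400)*(1/17653) = sqrt(78724)*(1/17653) = (2*sqrt(19681))*(1/17653) = 2*sqrt(19681)/17653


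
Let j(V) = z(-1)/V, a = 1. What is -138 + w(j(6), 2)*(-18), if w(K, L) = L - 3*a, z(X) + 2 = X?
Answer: -120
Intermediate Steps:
z(X) = -2 + X
j(V) = -3/V (j(V) = (-2 - 1)/V = -3/V)
w(K, L) = -3 + L (w(K, L) = L - 3*1 = L - 3 = -3 + L)
-138 + w(j(6), 2)*(-18) = -138 + (-3 + 2)*(-18) = -138 - 1*(-18) = -138 + 18 = -120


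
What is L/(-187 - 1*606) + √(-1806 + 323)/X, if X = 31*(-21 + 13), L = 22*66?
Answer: -1452/793 - I*√1483/248 ≈ -1.831 - 0.15528*I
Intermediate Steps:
L = 1452
X = -248 (X = 31*(-8) = -248)
L/(-187 - 1*606) + √(-1806 + 323)/X = 1452/(-187 - 1*606) + √(-1806 + 323)/(-248) = 1452/(-187 - 606) + √(-1483)*(-1/248) = 1452/(-793) + (I*√1483)*(-1/248) = 1452*(-1/793) - I*√1483/248 = -1452/793 - I*√1483/248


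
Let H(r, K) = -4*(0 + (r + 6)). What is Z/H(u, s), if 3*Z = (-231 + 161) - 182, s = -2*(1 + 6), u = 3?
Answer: 7/3 ≈ 2.3333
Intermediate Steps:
s = -14 (s = -2*7 = -14)
H(r, K) = -24 - 4*r (H(r, K) = -4*(0 + (6 + r)) = -4*(6 + r) = -24 - 4*r)
Z = -84 (Z = ((-231 + 161) - 182)/3 = (-70 - 182)/3 = (1/3)*(-252) = -84)
Z/H(u, s) = -84/(-24 - 4*3) = -84/(-24 - 12) = -84/(-36) = -84*(-1/36) = 7/3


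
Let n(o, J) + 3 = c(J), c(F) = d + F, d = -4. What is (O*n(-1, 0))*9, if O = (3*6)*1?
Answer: -1134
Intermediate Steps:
c(F) = -4 + F
n(o, J) = -7 + J (n(o, J) = -3 + (-4 + J) = -7 + J)
O = 18 (O = 18*1 = 18)
(O*n(-1, 0))*9 = (18*(-7 + 0))*9 = (18*(-7))*9 = -126*9 = -1134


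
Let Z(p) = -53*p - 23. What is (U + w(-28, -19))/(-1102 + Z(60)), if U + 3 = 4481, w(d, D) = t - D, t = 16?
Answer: -4513/4305 ≈ -1.0483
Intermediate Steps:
w(d, D) = 16 - D
U = 4478 (U = -3 + 4481 = 4478)
Z(p) = -23 - 53*p
(U + w(-28, -19))/(-1102 + Z(60)) = (4478 + (16 - 1*(-19)))/(-1102 + (-23 - 53*60)) = (4478 + (16 + 19))/(-1102 + (-23 - 3180)) = (4478 + 35)/(-1102 - 3203) = 4513/(-4305) = 4513*(-1/4305) = -4513/4305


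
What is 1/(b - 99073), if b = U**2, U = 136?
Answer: -1/80577 ≈ -1.2410e-5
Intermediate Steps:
b = 18496 (b = 136**2 = 18496)
1/(b - 99073) = 1/(18496 - 99073) = 1/(-80577) = -1/80577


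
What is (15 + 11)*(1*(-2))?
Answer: -52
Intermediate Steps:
(15 + 11)*(1*(-2)) = 26*(-2) = -52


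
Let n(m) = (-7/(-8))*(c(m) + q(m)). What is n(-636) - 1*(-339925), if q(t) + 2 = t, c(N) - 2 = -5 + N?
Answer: 2710461/8 ≈ 3.3881e+5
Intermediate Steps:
c(N) = -3 + N (c(N) = 2 + (-5 + N) = -3 + N)
q(t) = -2 + t
n(m) = -35/8 + 7*m/4 (n(m) = (-7/(-8))*((-3 + m) + (-2 + m)) = (-7*(-⅛))*(-5 + 2*m) = 7*(-5 + 2*m)/8 = -35/8 + 7*m/4)
n(-636) - 1*(-339925) = (-35/8 + (7/4)*(-636)) - 1*(-339925) = (-35/8 - 1113) + 339925 = -8939/8 + 339925 = 2710461/8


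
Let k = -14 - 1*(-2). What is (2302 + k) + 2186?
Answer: 4476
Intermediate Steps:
k = -12 (k = -14 + 2 = -12)
(2302 + k) + 2186 = (2302 - 12) + 2186 = 2290 + 2186 = 4476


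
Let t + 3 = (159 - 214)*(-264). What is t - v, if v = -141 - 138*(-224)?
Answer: -16254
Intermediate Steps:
v = 30771 (v = -141 + 30912 = 30771)
t = 14517 (t = -3 + (159 - 214)*(-264) = -3 - 55*(-264) = -3 + 14520 = 14517)
t - v = 14517 - 1*30771 = 14517 - 30771 = -16254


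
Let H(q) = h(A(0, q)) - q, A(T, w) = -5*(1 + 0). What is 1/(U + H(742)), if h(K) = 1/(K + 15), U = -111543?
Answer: -10/1122849 ≈ -8.9059e-6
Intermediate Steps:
A(T, w) = -5 (A(T, w) = -5*1 = -5)
h(K) = 1/(15 + K)
H(q) = ⅒ - q (H(q) = 1/(15 - 5) - q = 1/10 - q = ⅒ - q)
1/(U + H(742)) = 1/(-111543 + (⅒ - 1*742)) = 1/(-111543 + (⅒ - 742)) = 1/(-111543 - 7419/10) = 1/(-1122849/10) = -10/1122849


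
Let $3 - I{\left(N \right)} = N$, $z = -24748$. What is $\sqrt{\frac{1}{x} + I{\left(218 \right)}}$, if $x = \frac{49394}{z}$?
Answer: $\frac{i \sqrt{131443089613}}{24697} \approx 14.68 i$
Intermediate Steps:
$I{\left(N \right)} = 3 - N$
$x = - \frac{24697}{12374}$ ($x = \frac{49394}{-24748} = 49394 \left(- \frac{1}{24748}\right) = - \frac{24697}{12374} \approx -1.9959$)
$\sqrt{\frac{1}{x} + I{\left(218 \right)}} = \sqrt{\frac{1}{- \frac{24697}{12374}} + \left(3 - 218\right)} = \sqrt{- \frac{12374}{24697} + \left(3 - 218\right)} = \sqrt{- \frac{12374}{24697} - 215} = \sqrt{- \frac{5322229}{24697}} = \frac{i \sqrt{131443089613}}{24697}$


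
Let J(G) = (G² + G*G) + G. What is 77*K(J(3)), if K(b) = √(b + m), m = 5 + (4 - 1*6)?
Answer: 154*√6 ≈ 377.22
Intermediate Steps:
m = 3 (m = 5 + (4 - 6) = 5 - 2 = 3)
J(G) = G + 2*G² (J(G) = (G² + G²) + G = 2*G² + G = G + 2*G²)
K(b) = √(3 + b) (K(b) = √(b + 3) = √(3 + b))
77*K(J(3)) = 77*√(3 + 3*(1 + 2*3)) = 77*√(3 + 3*(1 + 6)) = 77*√(3 + 3*7) = 77*√(3 + 21) = 77*√24 = 77*(2*√6) = 154*√6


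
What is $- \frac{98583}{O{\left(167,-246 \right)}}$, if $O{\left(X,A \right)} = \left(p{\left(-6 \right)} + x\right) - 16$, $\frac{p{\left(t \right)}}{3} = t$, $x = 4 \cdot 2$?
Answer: $\frac{98583}{26} \approx 3791.7$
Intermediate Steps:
$x = 8$
$p{\left(t \right)} = 3 t$
$O{\left(X,A \right)} = -26$ ($O{\left(X,A \right)} = \left(3 \left(-6\right) + 8\right) - 16 = \left(-18 + 8\right) - 16 = -10 - 16 = -26$)
$- \frac{98583}{O{\left(167,-246 \right)}} = - \frac{98583}{-26} = \left(-98583\right) \left(- \frac{1}{26}\right) = \frac{98583}{26}$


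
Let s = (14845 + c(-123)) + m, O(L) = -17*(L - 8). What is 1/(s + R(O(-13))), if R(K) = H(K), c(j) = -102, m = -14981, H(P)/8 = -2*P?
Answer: -1/5950 ≈ -0.00016807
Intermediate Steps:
H(P) = -16*P (H(P) = 8*(-2*P) = -16*P)
O(L) = 136 - 17*L (O(L) = -17*(-8 + L) = 136 - 17*L)
R(K) = -16*K
s = -238 (s = (14845 - 102) - 14981 = 14743 - 14981 = -238)
1/(s + R(O(-13))) = 1/(-238 - 16*(136 - 17*(-13))) = 1/(-238 - 16*(136 + 221)) = 1/(-238 - 16*357) = 1/(-238 - 5712) = 1/(-5950) = -1/5950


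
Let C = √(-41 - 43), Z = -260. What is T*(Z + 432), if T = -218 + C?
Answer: -37496 + 344*I*√21 ≈ -37496.0 + 1576.4*I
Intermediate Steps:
C = 2*I*√21 (C = √(-84) = 2*I*√21 ≈ 9.1651*I)
T = -218 + 2*I*√21 ≈ -218.0 + 9.1651*I
T*(Z + 432) = (-218 + 2*I*√21)*(-260 + 432) = (-218 + 2*I*√21)*172 = -37496 + 344*I*√21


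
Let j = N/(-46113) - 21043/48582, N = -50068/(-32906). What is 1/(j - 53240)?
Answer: -12286342278666/654130185076561145 ≈ -1.8783e-5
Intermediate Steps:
N = 25034/16453 (N = -50068*(-1/32906) = 25034/16453 ≈ 1.5215)
j = -5322160383305/12286342278666 (j = (25034/16453)/(-46113) - 21043/48582 = (25034/16453)*(-1/46113) - 21043*1/48582 = -25034/758697189 - 21043/48582 = -5322160383305/12286342278666 ≈ -0.43318)
1/(j - 53240) = 1/(-5322160383305/12286342278666 - 53240) = 1/(-654130185076561145/12286342278666) = -12286342278666/654130185076561145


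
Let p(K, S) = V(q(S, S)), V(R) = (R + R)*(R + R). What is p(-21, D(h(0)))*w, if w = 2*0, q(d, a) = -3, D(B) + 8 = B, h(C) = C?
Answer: 0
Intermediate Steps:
D(B) = -8 + B
V(R) = 4*R² (V(R) = (2*R)*(2*R) = 4*R²)
w = 0
p(K, S) = 36 (p(K, S) = 4*(-3)² = 4*9 = 36)
p(-21, D(h(0)))*w = 36*0 = 0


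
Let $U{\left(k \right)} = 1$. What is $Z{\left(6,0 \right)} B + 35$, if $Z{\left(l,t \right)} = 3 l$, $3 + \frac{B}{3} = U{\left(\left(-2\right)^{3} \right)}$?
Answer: $-73$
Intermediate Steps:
$B = -6$ ($B = -9 + 3 \cdot 1 = -9 + 3 = -6$)
$Z{\left(6,0 \right)} B + 35 = 3 \cdot 6 \left(-6\right) + 35 = 18 \left(-6\right) + 35 = -108 + 35 = -73$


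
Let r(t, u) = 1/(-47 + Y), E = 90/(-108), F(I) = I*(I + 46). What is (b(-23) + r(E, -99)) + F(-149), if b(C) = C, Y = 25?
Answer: 337127/22 ≈ 15324.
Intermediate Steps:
F(I) = I*(46 + I)
E = -⅚ (E = 90*(-1/108) = -⅚ ≈ -0.83333)
r(t, u) = -1/22 (r(t, u) = 1/(-47 + 25) = 1/(-22) = -1/22)
(b(-23) + r(E, -99)) + F(-149) = (-23 - 1/22) - 149*(46 - 149) = -507/22 - 149*(-103) = -507/22 + 15347 = 337127/22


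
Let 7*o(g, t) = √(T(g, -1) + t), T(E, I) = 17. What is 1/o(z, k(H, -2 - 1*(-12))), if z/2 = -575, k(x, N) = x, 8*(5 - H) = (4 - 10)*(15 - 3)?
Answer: 7*√31/31 ≈ 1.2572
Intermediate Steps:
H = 14 (H = 5 - (4 - 10)*(15 - 3)/8 = 5 - (-3)*12/4 = 5 - ⅛*(-72) = 5 + 9 = 14)
z = -1150 (z = 2*(-575) = -1150)
o(g, t) = √(17 + t)/7
1/o(z, k(H, -2 - 1*(-12))) = 1/(√(17 + 14)/7) = 1/(√31/7) = 7*√31/31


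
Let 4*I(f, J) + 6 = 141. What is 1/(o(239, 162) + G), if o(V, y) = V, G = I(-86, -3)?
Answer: 4/1091 ≈ 0.0036664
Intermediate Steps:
I(f, J) = 135/4 (I(f, J) = -3/2 + (1/4)*141 = -3/2 + 141/4 = 135/4)
G = 135/4 ≈ 33.750
1/(o(239, 162) + G) = 1/(239 + 135/4) = 1/(1091/4) = 4/1091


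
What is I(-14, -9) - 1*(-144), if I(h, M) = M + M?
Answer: 126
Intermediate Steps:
I(h, M) = 2*M
I(-14, -9) - 1*(-144) = 2*(-9) - 1*(-144) = -18 + 144 = 126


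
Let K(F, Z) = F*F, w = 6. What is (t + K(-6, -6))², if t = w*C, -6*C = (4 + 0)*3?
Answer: 576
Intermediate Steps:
K(F, Z) = F²
C = -2 (C = -(4 + 0)*3/6 = -2*3/3 = -⅙*12 = -2)
t = -12 (t = 6*(-2) = -12)
(t + K(-6, -6))² = (-12 + (-6)²)² = (-12 + 36)² = 24² = 576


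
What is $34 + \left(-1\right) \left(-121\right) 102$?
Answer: $12376$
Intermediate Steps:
$34 + \left(-1\right) \left(-121\right) 102 = 34 + 121 \cdot 102 = 34 + 12342 = 12376$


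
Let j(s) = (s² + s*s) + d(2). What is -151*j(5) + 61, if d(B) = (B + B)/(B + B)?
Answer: -7640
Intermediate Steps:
d(B) = 1 (d(B) = (2*B)/((2*B)) = (2*B)*(1/(2*B)) = 1)
j(s) = 1 + 2*s² (j(s) = (s² + s*s) + 1 = (s² + s²) + 1 = 2*s² + 1 = 1 + 2*s²)
-151*j(5) + 61 = -151*(1 + 2*5²) + 61 = -151*(1 + 2*25) + 61 = -151*(1 + 50) + 61 = -151*51 + 61 = -7701 + 61 = -7640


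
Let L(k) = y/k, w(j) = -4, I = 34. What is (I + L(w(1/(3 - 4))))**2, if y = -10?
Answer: 5329/4 ≈ 1332.3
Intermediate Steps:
L(k) = -10/k
(I + L(w(1/(3 - 4))))**2 = (34 - 10/(-4))**2 = (34 - 10*(-1/4))**2 = (34 + 5/2)**2 = (73/2)**2 = 5329/4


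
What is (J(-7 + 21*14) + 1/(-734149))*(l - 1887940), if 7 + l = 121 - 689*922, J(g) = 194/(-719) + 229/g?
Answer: -201852302636212416/151493848597 ≈ -1.3324e+6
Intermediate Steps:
J(g) = -194/719 + 229/g (J(g) = 194*(-1/719) + 229/g = -194/719 + 229/g)
l = -635144 (l = -7 + (121 - 689*922) = -7 + (121 - 635258) = -7 - 635137 = -635144)
(J(-7 + 21*14) + 1/(-734149))*(l - 1887940) = ((-194/719 + 229/(-7 + 21*14)) + 1/(-734149))*(-635144 - 1887940) = ((-194/719 + 229/(-7 + 294)) - 1/734149)*(-2523084) = ((-194/719 + 229/287) - 1/734149)*(-2523084) = (108973/206353 - 1/734149)*(-2523084) = (80002212624/151493848597)*(-2523084) = -201852302636212416/151493848597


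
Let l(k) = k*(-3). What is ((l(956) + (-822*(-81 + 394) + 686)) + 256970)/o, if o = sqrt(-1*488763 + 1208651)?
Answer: -1249*sqrt(44993)/89986 ≈ -2.9441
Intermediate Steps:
l(k) = -3*k
o = 4*sqrt(44993) (o = sqrt(-488763 + 1208651) = sqrt(719888) = 4*sqrt(44993) ≈ 848.46)
((l(956) + (-822*(-81 + 394) + 686)) + 256970)/o = ((-3*956 + (-822*(-81 + 394) + 686)) + 256970)/((4*sqrt(44993))) = ((-2868 + (-822*313 + 686)) + 256970)*(sqrt(44993)/179972) = ((-2868 + (-257286 + 686)) + 256970)*(sqrt(44993)/179972) = ((-2868 - 256600) + 256970)*(sqrt(44993)/179972) = (-259468 + 256970)*(sqrt(44993)/179972) = -1249*sqrt(44993)/89986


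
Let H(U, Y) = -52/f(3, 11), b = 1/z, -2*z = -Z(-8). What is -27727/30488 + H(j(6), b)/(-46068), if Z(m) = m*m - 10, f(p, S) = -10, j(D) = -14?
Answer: -1596857467/1755651480 ≈ -0.90955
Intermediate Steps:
Z(m) = -10 + m² (Z(m) = m² - 10 = -10 + m²)
z = 27 (z = -(-1)*(-10 + (-8)²)/2 = -(-1)*(-10 + 64)/2 = -(-1)*54/2 = -½*(-54) = 27)
b = 1/27 ≈ 0.037037
H(U, Y) = 26/5 (H(U, Y) = -52/(-10) = -52*(-⅒) = 26/5)
-27727/30488 + H(j(6), b)/(-46068) = -27727/30488 + (26/5)/(-46068) = -27727*1/30488 + (26/5)*(-1/46068) = -27727/30488 - 13/115170 = -1596857467/1755651480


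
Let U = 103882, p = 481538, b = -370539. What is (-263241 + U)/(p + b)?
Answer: -159359/110999 ≈ -1.4357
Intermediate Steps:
(-263241 + U)/(p + b) = (-263241 + 103882)/(481538 - 370539) = -159359/110999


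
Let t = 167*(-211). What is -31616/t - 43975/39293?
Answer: -307259587/1384567441 ≈ -0.22192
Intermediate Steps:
t = -35237
-31616/t - 43975/39293 = -31616/(-35237) - 43975/39293 = -31616*(-1/35237) - 43975*1/39293 = 31616/35237 - 43975/39293 = -307259587/1384567441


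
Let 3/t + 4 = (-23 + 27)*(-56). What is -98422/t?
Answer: 7480072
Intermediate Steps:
t = -1/76 (t = 3/(-4 + (-23 + 27)*(-56)) = 3/(-4 + 4*(-56)) = 3/(-4 - 224) = 3/(-228) = 3*(-1/228) = -1/76 ≈ -0.013158)
-98422/t = -98422/(-1/76) = -98422*(-76) = 7480072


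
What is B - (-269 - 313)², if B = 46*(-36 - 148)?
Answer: -347188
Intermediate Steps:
B = -8464 (B = 46*(-184) = -8464)
B - (-269 - 313)² = -8464 - (-269 - 313)² = -8464 - 1*(-582)² = -8464 - 1*338724 = -8464 - 338724 = -347188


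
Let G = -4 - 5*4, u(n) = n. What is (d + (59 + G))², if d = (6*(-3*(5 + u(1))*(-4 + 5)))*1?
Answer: 5329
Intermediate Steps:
G = -24 (G = -4 - 20 = -24)
d = -108 (d = (6*(-3*(5 + 1)*(-4 + 5)))*1 = (6*(-18))*1 = -108*1 = -108)
(d + (59 + G))² = (-108 + (59 - 24))² = (-108 + 35)² = (-73)² = 5329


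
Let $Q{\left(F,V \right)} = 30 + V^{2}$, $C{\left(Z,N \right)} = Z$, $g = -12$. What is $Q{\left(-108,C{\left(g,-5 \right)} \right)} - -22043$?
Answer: $22217$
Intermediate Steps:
$Q{\left(-108,C{\left(g,-5 \right)} \right)} - -22043 = \left(30 + \left(-12\right)^{2}\right) - -22043 = \left(30 + 144\right) + 22043 = 174 + 22043 = 22217$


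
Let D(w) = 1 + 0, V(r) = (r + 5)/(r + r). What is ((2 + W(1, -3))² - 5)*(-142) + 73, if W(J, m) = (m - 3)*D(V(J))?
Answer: -1489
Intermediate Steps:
V(r) = (5 + r)/(2*r) (V(r) = (5 + r)/((2*r)) = (5 + r)*(1/(2*r)) = (5 + r)/(2*r))
D(w) = 1
W(J, m) = -3 + m (W(J, m) = (m - 3)*1 = (-3 + m)*1 = -3 + m)
((2 + W(1, -3))² - 5)*(-142) + 73 = ((2 + (-3 - 3))² - 5)*(-142) + 73 = ((2 - 6)² - 5)*(-142) + 73 = ((-4)² - 5)*(-142) + 73 = (16 - 5)*(-142) + 73 = 11*(-142) + 73 = -1562 + 73 = -1489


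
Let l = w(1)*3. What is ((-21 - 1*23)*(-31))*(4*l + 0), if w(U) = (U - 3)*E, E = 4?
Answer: -130944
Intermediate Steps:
w(U) = -12 + 4*U (w(U) = (U - 3)*4 = (-3 + U)*4 = -12 + 4*U)
l = -24 (l = (-12 + 4*1)*3 = (-12 + 4)*3 = -8*3 = -24)
((-21 - 1*23)*(-31))*(4*l + 0) = ((-21 - 1*23)*(-31))*(4*(-24) + 0) = ((-21 - 23)*(-31))*(-96 + 0) = -44*(-31)*(-96) = 1364*(-96) = -130944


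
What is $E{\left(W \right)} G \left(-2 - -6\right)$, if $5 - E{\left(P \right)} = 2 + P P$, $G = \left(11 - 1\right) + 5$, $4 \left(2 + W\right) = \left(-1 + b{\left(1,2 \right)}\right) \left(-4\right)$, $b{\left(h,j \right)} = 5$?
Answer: $-1980$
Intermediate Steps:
$W = -6$ ($W = -2 + \frac{\left(-1 + 5\right) \left(-4\right)}{4} = -2 + \frac{4 \left(-4\right)}{4} = -2 + \frac{1}{4} \left(-16\right) = -2 - 4 = -6$)
$G = 15$ ($G = 10 + 5 = 15$)
$E{\left(P \right)} = 3 - P^{2}$ ($E{\left(P \right)} = 5 - \left(2 + P P\right) = 5 - \left(2 + P^{2}\right) = 3 - P^{2}$)
$E{\left(W \right)} G \left(-2 - -6\right) = \left(3 - \left(-6\right)^{2}\right) 15 \left(-2 - -6\right) = \left(3 - 36\right) 15 \left(-2 + 6\right) = \left(3 - 36\right) 15 \cdot 4 = \left(-33\right) 15 \cdot 4 = \left(-495\right) 4 = -1980$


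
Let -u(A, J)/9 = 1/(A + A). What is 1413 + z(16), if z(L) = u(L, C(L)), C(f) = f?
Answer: 45207/32 ≈ 1412.7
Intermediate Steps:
u(A, J) = -9/(2*A) (u(A, J) = -9/(A + A) = -9*1/(2*A) = -9/(2*A))
z(L) = -9/(2*L)
1413 + z(16) = 1413 - 9/2/16 = 1413 - 9/2*1/16 = 1413 - 9/32 = 45207/32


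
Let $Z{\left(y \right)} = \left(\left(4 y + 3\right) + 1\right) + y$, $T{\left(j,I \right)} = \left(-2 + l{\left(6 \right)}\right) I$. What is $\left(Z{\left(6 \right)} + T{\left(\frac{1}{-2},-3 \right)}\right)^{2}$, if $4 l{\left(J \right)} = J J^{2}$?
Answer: $14884$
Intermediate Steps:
$l{\left(J \right)} = \frac{J^{3}}{4}$ ($l{\left(J \right)} = \frac{J J^{2}}{4} = \frac{J^{3}}{4}$)
$T{\left(j,I \right)} = 52 I$ ($T{\left(j,I \right)} = \left(-2 + \frac{6^{3}}{4}\right) I = \left(-2 + \frac{1}{4} \cdot 216\right) I = \left(-2 + 54\right) I = 52 I$)
$Z{\left(y \right)} = 4 + 5 y$ ($Z{\left(y \right)} = \left(\left(3 + 4 y\right) + 1\right) + y = \left(4 + 4 y\right) + y = 4 + 5 y$)
$\left(Z{\left(6 \right)} + T{\left(\frac{1}{-2},-3 \right)}\right)^{2} = \left(\left(4 + 5 \cdot 6\right) + 52 \left(-3\right)\right)^{2} = \left(\left(4 + 30\right) - 156\right)^{2} = \left(34 - 156\right)^{2} = \left(-122\right)^{2} = 14884$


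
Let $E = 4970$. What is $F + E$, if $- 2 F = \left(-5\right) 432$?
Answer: $6050$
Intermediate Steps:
$F = 1080$ ($F = - \frac{\left(-5\right) 432}{2} = \left(- \frac{1}{2}\right) \left(-2160\right) = 1080$)
$F + E = 1080 + 4970 = 6050$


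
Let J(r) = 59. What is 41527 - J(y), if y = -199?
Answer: 41468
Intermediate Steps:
41527 - J(y) = 41527 - 1*59 = 41527 - 59 = 41468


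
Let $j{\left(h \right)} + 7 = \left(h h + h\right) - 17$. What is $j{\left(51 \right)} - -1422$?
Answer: $4050$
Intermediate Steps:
$j{\left(h \right)} = -24 + h + h^{2}$ ($j{\left(h \right)} = -7 - \left(17 - h - h h\right) = -7 - \left(17 - h - h^{2}\right) = -7 + \left(-17 + h + h^{2}\right) = -24 + h + h^{2}$)
$j{\left(51 \right)} - -1422 = \left(-24 + 51 + 51^{2}\right) - -1422 = \left(-24 + 51 + 2601\right) + 1422 = 2628 + 1422 = 4050$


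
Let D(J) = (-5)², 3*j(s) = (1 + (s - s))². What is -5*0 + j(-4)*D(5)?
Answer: 25/3 ≈ 8.3333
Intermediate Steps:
j(s) = ⅓ (j(s) = (1 + (s - s))²/3 = (1 + 0)²/3 = (⅓)*1² = (⅓)*1 = ⅓)
D(J) = 25
-5*0 + j(-4)*D(5) = -5*0 + (⅓)*25 = 0 + 25/3 = 25/3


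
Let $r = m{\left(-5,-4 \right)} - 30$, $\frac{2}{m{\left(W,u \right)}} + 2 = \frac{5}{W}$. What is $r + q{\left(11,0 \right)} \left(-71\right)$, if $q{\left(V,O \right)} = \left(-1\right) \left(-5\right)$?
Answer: $- \frac{1157}{3} \approx -385.67$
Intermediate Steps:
$m{\left(W,u \right)} = \frac{2}{-2 + \frac{5}{W}}$
$r = - \frac{92}{3}$ ($r = \left(-2\right) \left(-5\right) \frac{1}{-5 + 2 \left(-5\right)} - 30 = \left(-2\right) \left(-5\right) \frac{1}{-5 - 10} - 30 = \left(-2\right) \left(-5\right) \frac{1}{-15} - 30 = \left(-2\right) \left(-5\right) \left(- \frac{1}{15}\right) - 30 = - \frac{2}{3} - 30 = - \frac{92}{3} \approx -30.667$)
$q{\left(V,O \right)} = 5$
$r + q{\left(11,0 \right)} \left(-71\right) = - \frac{92}{3} + 5 \left(-71\right) = - \frac{92}{3} - 355 = - \frac{1157}{3}$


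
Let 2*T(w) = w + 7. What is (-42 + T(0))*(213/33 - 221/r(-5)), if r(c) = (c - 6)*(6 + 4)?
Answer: -6517/20 ≈ -325.85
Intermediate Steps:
r(c) = -60 + 10*c (r(c) = (-6 + c)*10 = -60 + 10*c)
T(w) = 7/2 + w/2 (T(w) = (w + 7)/2 = (7 + w)/2 = 7/2 + w/2)
(-42 + T(0))*(213/33 - 221/r(-5)) = (-42 + (7/2 + (1/2)*0))*(213/33 - 221/(-60 + 10*(-5))) = (-42 + (7/2 + 0))*(213*(1/33) - 221/(-60 - 50)) = (-42 + 7/2)*(71/11 - 221/(-110)) = -77*(71/11 - 221*(-1/110))/2 = -77*(71/11 + 221/110)/2 = -77/2*931/110 = -6517/20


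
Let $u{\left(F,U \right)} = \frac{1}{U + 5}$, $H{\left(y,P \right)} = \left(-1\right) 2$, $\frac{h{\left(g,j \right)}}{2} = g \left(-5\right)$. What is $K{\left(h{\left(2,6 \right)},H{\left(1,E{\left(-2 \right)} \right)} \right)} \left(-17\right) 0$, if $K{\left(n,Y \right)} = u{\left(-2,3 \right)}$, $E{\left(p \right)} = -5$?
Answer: $0$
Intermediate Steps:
$h{\left(g,j \right)} = - 10 g$ ($h{\left(g,j \right)} = 2 g \left(-5\right) = 2 \left(- 5 g\right) = - 10 g$)
$H{\left(y,P \right)} = -2$
$u{\left(F,U \right)} = \frac{1}{5 + U}$
$K{\left(n,Y \right)} = \frac{1}{8}$ ($K{\left(n,Y \right)} = \frac{1}{5 + 3} = \frac{1}{8}$)
$K{\left(h{\left(2,6 \right)},H{\left(1,E{\left(-2 \right)} \right)} \right)} \left(-17\right) 0 = \frac{1}{8} \left(-17\right) 0 = \left(- \frac{17}{8}\right) 0 = 0$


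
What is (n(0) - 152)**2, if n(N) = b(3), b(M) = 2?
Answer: 22500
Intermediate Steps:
n(N) = 2
(n(0) - 152)**2 = (2 - 152)**2 = (-150)**2 = 22500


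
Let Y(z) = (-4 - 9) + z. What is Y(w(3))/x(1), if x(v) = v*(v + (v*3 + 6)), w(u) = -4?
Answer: -17/10 ≈ -1.7000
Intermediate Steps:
Y(z) = -13 + z
x(v) = v*(6 + 4*v) (x(v) = v*(v + (3*v + 6)) = v*(v + (6 + 3*v)) = v*(6 + 4*v))
Y(w(3))/x(1) = (-13 - 4)/((2*1*(3 + 2*1))) = -17*1/(2*(3 + 2)) = -17/(2*1*5) = -17/10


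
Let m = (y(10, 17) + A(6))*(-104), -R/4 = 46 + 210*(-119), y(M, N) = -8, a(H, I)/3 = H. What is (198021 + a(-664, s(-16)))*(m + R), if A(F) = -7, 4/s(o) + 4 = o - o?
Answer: 19864794744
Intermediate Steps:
s(o) = -1 (s(o) = 4/(-4 + (o - o)) = 4/(-4 + 0) = 4/(-4) = 4*(-¼) = -1)
a(H, I) = 3*H
R = 99776 (R = -4*(46 + 210*(-119)) = -4*(46 - 24990) = -4*(-24944) = 99776)
m = 1560 (m = (-8 - 7)*(-104) = -15*(-104) = 1560)
(198021 + a(-664, s(-16)))*(m + R) = (198021 + 3*(-664))*(1560 + 99776) = (198021 - 1992)*101336 = 196029*101336 = 19864794744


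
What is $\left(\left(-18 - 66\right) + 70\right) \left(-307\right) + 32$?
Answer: $4330$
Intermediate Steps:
$\left(\left(-18 - 66\right) + 70\right) \left(-307\right) + 32 = \left(-84 + 70\right) \left(-307\right) + 32 = \left(-14\right) \left(-307\right) + 32 = 4298 + 32 = 4330$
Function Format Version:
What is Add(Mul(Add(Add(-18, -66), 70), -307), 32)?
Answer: 4330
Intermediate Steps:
Add(Mul(Add(Add(-18, -66), 70), -307), 32) = Add(Mul(Add(-84, 70), -307), 32) = Add(Mul(-14, -307), 32) = Add(4298, 32) = 4330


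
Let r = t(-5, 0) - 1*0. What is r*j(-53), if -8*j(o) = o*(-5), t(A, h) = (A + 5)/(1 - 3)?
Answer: 0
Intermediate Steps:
t(A, h) = -5/2 - A/2 (t(A, h) = (5 + A)/(-2) = (5 + A)*(-½) = -5/2 - A/2)
j(o) = 5*o/8 (j(o) = -o*(-5)/8 = -(-5)*o/8 = 5*o/8)
r = 0 (r = (-5/2 - ½*(-5)) - 1*0 = (-5/2 + 5/2) + 0 = 0 + 0 = 0)
r*j(-53) = 0*((5/8)*(-53)) = 0*(-265/8) = 0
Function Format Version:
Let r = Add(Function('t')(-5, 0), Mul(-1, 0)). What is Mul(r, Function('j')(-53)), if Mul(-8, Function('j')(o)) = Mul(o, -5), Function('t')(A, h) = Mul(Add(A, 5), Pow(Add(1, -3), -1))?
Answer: 0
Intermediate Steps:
Function('t')(A, h) = Add(Rational(-5, 2), Mul(Rational(-1, 2), A)) (Function('t')(A, h) = Mul(Add(5, A), Pow(-2, -1)) = Mul(Add(5, A), Rational(-1, 2)) = Add(Rational(-5, 2), Mul(Rational(-1, 2), A)))
Function('j')(o) = Mul(Rational(5, 8), o) (Function('j')(o) = Mul(Rational(-1, 8), Mul(o, -5)) = Mul(Rational(-1, 8), Mul(-5, o)) = Mul(Rational(5, 8), o))
r = 0 (r = Add(Add(Rational(-5, 2), Mul(Rational(-1, 2), -5)), Mul(-1, 0)) = Add(Add(Rational(-5, 2), Rational(5, 2)), 0) = Add(0, 0) = 0)
Mul(r, Function('j')(-53)) = Mul(0, Mul(Rational(5, 8), -53)) = Mul(0, Rational(-265, 8)) = 0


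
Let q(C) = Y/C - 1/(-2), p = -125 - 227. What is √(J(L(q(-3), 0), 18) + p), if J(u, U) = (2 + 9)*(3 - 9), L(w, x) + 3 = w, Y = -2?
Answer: I*√418 ≈ 20.445*I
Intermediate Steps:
p = -352
q(C) = ½ - 2/C (q(C) = -2/C - 1/(-2) = -2/C - 1*(-½) = -2/C + ½ = ½ - 2/C)
L(w, x) = -3 + w
J(u, U) = -66 (J(u, U) = 11*(-6) = -66)
√(J(L(q(-3), 0), 18) + p) = √(-66 - 352) = √(-418) = I*√418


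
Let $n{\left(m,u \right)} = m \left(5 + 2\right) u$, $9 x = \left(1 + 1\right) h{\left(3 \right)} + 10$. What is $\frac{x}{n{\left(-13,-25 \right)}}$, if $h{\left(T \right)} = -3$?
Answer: $\frac{4}{20475} \approx 0.00019536$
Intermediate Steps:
$x = \frac{4}{9}$ ($x = \frac{\left(1 + 1\right) \left(-3\right) + 10}{9} = \frac{2 \left(-3\right) + 10}{9} = \frac{-6 + 10}{9} = \frac{1}{9} \cdot 4 = \frac{4}{9} \approx 0.44444$)
$n{\left(m,u \right)} = 7 m u$ ($n{\left(m,u \right)} = m 7 u = 7 m u$)
$\frac{x}{n{\left(-13,-25 \right)}} = \frac{4}{9 \cdot 7 \left(-13\right) \left(-25\right)} = \frac{4}{9 \cdot 2275} = \frac{4}{9} \cdot \frac{1}{2275} = \frac{4}{20475}$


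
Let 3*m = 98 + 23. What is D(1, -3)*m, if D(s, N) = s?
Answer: 121/3 ≈ 40.333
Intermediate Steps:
m = 121/3 (m = (98 + 23)/3 = (1/3)*121 = 121/3 ≈ 40.333)
D(1, -3)*m = 1*(121/3) = 121/3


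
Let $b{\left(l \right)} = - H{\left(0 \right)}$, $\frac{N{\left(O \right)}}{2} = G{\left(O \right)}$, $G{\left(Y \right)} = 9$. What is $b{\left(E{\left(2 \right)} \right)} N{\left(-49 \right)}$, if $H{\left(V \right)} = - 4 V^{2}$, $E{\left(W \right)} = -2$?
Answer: $0$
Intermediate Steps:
$N{\left(O \right)} = 18$ ($N{\left(O \right)} = 2 \cdot 9 = 18$)
$b{\left(l \right)} = 0$ ($b{\left(l \right)} = - \left(-4\right) 0^{2} = - \left(-4\right) 0 = \left(-1\right) 0 = 0$)
$b{\left(E{\left(2 \right)} \right)} N{\left(-49 \right)} = 0 \cdot 18 = 0$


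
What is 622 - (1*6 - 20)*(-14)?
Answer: 426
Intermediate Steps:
622 - (1*6 - 20)*(-14) = 622 - (6 - 20)*(-14) = 622 - (-14)*(-14) = 622 - 1*196 = 622 - 196 = 426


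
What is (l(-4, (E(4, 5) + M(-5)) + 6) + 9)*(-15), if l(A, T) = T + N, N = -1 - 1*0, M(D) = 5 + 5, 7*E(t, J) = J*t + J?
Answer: -2895/7 ≈ -413.57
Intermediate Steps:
E(t, J) = J/7 + J*t/7 (E(t, J) = (J*t + J)/7 = (J + J*t)/7 = J/7 + J*t/7)
M(D) = 10
N = -1 (N = -1 + 0 = -1)
l(A, T) = -1 + T (l(A, T) = T - 1 = -1 + T)
(l(-4, (E(4, 5) + M(-5)) + 6) + 9)*(-15) = ((-1 + (((1/7)*5*(1 + 4) + 10) + 6)) + 9)*(-15) = ((-1 + (((1/7)*5*5 + 10) + 6)) + 9)*(-15) = ((-1 + ((25/7 + 10) + 6)) + 9)*(-15) = ((-1 + (95/7 + 6)) + 9)*(-15) = ((-1 + 137/7) + 9)*(-15) = (130/7 + 9)*(-15) = (193/7)*(-15) = -2895/7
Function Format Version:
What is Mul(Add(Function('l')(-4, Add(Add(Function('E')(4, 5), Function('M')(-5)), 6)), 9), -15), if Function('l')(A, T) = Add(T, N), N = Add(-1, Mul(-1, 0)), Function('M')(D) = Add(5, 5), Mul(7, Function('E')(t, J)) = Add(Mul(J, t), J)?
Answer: Rational(-2895, 7) ≈ -413.57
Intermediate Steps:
Function('E')(t, J) = Add(Mul(Rational(1, 7), J), Mul(Rational(1, 7), J, t)) (Function('E')(t, J) = Mul(Rational(1, 7), Add(Mul(J, t), J)) = Mul(Rational(1, 7), Add(J, Mul(J, t))) = Add(Mul(Rational(1, 7), J), Mul(Rational(1, 7), J, t)))
Function('M')(D) = 10
N = -1 (N = Add(-1, 0) = -1)
Function('l')(A, T) = Add(-1, T) (Function('l')(A, T) = Add(T, -1) = Add(-1, T))
Mul(Add(Function('l')(-4, Add(Add(Function('E')(4, 5), Function('M')(-5)), 6)), 9), -15) = Mul(Add(Add(-1, Add(Add(Mul(Rational(1, 7), 5, Add(1, 4)), 10), 6)), 9), -15) = Mul(Add(Add(-1, Add(Add(Mul(Rational(1, 7), 5, 5), 10), 6)), 9), -15) = Mul(Add(Add(-1, Add(Add(Rational(25, 7), 10), 6)), 9), -15) = Mul(Add(Add(-1, Add(Rational(95, 7), 6)), 9), -15) = Mul(Add(Add(-1, Rational(137, 7)), 9), -15) = Mul(Add(Rational(130, 7), 9), -15) = Mul(Rational(193, 7), -15) = Rational(-2895, 7)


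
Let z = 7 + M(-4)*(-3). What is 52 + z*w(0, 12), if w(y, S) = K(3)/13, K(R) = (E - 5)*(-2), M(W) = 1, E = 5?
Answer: 52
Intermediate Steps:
K(R) = 0 (K(R) = (5 - 5)*(-2) = 0*(-2) = 0)
w(y, S) = 0 (w(y, S) = 0/13 = 0*(1/13) = 0)
z = 4 (z = 7 + 1*(-3) = 7 - 3 = 4)
52 + z*w(0, 12) = 52 + 4*0 = 52 + 0 = 52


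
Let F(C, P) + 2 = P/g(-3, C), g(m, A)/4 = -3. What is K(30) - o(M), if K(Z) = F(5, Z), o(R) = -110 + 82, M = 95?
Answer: 47/2 ≈ 23.500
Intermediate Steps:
g(m, A) = -12 (g(m, A) = 4*(-3) = -12)
o(R) = -28
F(C, P) = -2 - P/12 (F(C, P) = -2 + P/(-12) = -2 + P*(-1/12) = -2 - P/12)
K(Z) = -2 - Z/12
K(30) - o(M) = (-2 - 1/12*30) - 1*(-28) = (-2 - 5/2) + 28 = -9/2 + 28 = 47/2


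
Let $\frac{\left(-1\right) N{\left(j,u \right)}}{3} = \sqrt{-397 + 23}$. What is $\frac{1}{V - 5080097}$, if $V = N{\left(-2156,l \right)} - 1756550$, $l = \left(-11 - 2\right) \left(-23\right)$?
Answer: $\frac{i}{- 6836647 i + 3 \sqrt{374}} \approx -1.4627 \cdot 10^{-7} + 1.2413 \cdot 10^{-12} i$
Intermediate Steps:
$l = 299$ ($l = \left(-13\right) \left(-23\right) = 299$)
$N{\left(j,u \right)} = - 3 i \sqrt{374}$ ($N{\left(j,u \right)} = - 3 \sqrt{-397 + 23} = - 3 \sqrt{-374} = - 3 i \sqrt{374}$)
$V = -1756550 - 3 i \sqrt{374}$ ($V = - 3 i \sqrt{374} - 1756550 = -1756550 - 3 i \sqrt{374} \approx -1.7566 \cdot 10^{6} - 58.017 i$)
$\frac{1}{V - 5080097} = \frac{1}{\left(-1756550 - 3 i \sqrt{374}\right) - 5080097} = \frac{1}{-6836647 - 3 i \sqrt{374}}$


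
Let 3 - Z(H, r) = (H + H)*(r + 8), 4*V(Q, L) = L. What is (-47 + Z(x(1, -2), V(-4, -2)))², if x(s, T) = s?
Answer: 3481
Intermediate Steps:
V(Q, L) = L/4
Z(H, r) = 3 - 2*H*(8 + r) (Z(H, r) = 3 - (H + H)*(r + 8) = 3 - 2*H*(8 + r))
(-47 + Z(x(1, -2), V(-4, -2)))² = (-47 + (3 - 16*1 - 2*1*(¼)*(-2)))² = (-47 + (3 - 16 - 2*1*(-½)))² = (-47 + (3 - 16 + 1))² = (-47 - 12)² = (-59)² = 3481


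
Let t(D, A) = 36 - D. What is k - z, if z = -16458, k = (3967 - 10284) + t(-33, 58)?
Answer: 10210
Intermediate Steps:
k = -6248 (k = (3967 - 10284) + (36 - 1*(-33)) = -6317 + (36 + 33) = -6317 + 69 = -6248)
k - z = -6248 - 1*(-16458) = -6248 + 16458 = 10210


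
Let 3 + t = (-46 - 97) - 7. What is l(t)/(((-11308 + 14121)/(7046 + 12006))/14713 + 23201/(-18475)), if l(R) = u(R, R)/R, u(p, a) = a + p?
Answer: -10357531208200/6503468505101 ≈ -1.5926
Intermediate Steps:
t = -153 (t = -3 + ((-46 - 97) - 7) = -3 + (-143 - 7) = -3 - 150 = -153)
l(R) = 2 (l(R) = (R + R)/R = (2*R)/R = 2)
l(t)/(((-11308 + 14121)/(7046 + 12006))/14713 + 23201/(-18475)) = 2/(((-11308 + 14121)/(7046 + 12006))/14713 + 23201/(-18475)) = 2/((2813/19052)*(1/14713) + 23201*(-1/18475)) = 2/((2813*(1/19052))*(1/14713) - 23201/18475) = 2/((2813/19052)*(1/14713) - 23201/18475) = 2/(2813/280312076 - 23201/18475) = 2/(-6503468505101/5178765604100) = 2*(-5178765604100/6503468505101) = -10357531208200/6503468505101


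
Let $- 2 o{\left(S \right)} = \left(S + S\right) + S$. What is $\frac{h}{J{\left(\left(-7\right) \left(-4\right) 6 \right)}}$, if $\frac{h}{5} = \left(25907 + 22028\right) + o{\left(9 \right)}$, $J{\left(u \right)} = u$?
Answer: $\frac{479215}{336} \approx 1426.2$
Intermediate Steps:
$o{\left(S \right)} = - \frac{3 S}{2}$ ($o{\left(S \right)} = - \frac{\left(S + S\right) + S}{2} = - \frac{2 S + S}{2} = - \frac{3 S}{2}$)
$h = \frac{479215}{2}$ ($h = 5 \left(\left(25907 + 22028\right) - \frac{27}{2}\right) = 5 \left(47935 - \frac{27}{2}\right) = 5 \cdot \frac{95843}{2} = \frac{479215}{2} \approx 2.3961 \cdot 10^{5}$)
$\frac{h}{J{\left(\left(-7\right) \left(-4\right) 6 \right)}} = \frac{479215}{2 \left(-7\right) \left(-4\right) 6} = \frac{479215}{2 \cdot 28 \cdot 6} = \frac{479215}{2 \cdot 168} = \frac{479215}{2} \cdot \frac{1}{168} = \frac{479215}{336}$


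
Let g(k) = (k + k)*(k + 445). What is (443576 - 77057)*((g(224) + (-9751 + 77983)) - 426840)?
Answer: -21586503024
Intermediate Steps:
g(k) = 2*k*(445 + k) (g(k) = (2*k)*(445 + k) = 2*k*(445 + k))
(443576 - 77057)*((g(224) + (-9751 + 77983)) - 426840) = (443576 - 77057)*((2*224*(445 + 224) + (-9751 + 77983)) - 426840) = 366519*((2*224*669 + 68232) - 426840) = 366519*((299712 + 68232) - 426840) = 366519*(367944 - 426840) = 366519*(-58896) = -21586503024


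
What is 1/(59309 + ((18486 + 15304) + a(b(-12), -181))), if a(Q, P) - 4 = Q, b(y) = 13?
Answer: 1/93116 ≈ 1.0739e-5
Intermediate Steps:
a(Q, P) = 4 + Q
1/(59309 + ((18486 + 15304) + a(b(-12), -181))) = 1/(59309 + ((18486 + 15304) + (4 + 13))) = 1/(59309 + (33790 + 17)) = 1/(59309 + 33807) = 1/93116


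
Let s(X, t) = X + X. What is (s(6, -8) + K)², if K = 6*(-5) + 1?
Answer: 289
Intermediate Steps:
K = -29 (K = -30 + 1 = -29)
s(X, t) = 2*X
(s(6, -8) + K)² = (2*6 - 29)² = (12 - 29)² = (-17)² = 289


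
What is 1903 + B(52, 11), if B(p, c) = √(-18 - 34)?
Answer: 1903 + 2*I*√13 ≈ 1903.0 + 7.2111*I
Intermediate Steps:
B(p, c) = 2*I*√13 (B(p, c) = √(-52) = 2*I*√13)
1903 + B(52, 11) = 1903 + 2*I*√13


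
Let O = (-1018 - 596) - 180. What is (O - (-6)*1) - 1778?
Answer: -3566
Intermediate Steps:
O = -1794 (O = -1614 - 180 = -1794)
(O - (-6)*1) - 1778 = (-1794 - (-6)*1) - 1778 = (-1794 - 6*(-1)*1) - 1778 = (-1794 + 6*1) - 1778 = (-1794 + 6) - 1778 = -1788 - 1778 = -3566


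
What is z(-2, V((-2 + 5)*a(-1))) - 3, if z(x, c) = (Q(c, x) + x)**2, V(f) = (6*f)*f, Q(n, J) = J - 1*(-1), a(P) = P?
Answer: 6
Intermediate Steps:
Q(n, J) = 1 + J (Q(n, J) = J + 1 = 1 + J)
V(f) = 6*f**2
z(x, c) = (1 + 2*x)**2 (z(x, c) = ((1 + x) + x)**2 = (1 + 2*x)**2)
z(-2, V((-2 + 5)*a(-1))) - 3 = (1 + 2*(-2))**2 - 3 = (1 - 4)**2 - 3 = (-3)**2 - 3 = 9 - 3 = 6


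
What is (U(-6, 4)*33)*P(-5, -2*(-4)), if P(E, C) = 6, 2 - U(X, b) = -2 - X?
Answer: -396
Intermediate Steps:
U(X, b) = 4 + X (U(X, b) = 2 - (-2 - X) = 2 + (2 + X) = 4 + X)
(U(-6, 4)*33)*P(-5, -2*(-4)) = ((4 - 6)*33)*6 = -2*33*6 = -66*6 = -396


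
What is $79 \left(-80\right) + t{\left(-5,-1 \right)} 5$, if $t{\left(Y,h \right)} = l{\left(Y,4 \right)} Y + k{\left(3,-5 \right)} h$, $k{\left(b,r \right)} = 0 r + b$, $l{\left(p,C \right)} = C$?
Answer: $-6435$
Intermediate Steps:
$k{\left(b,r \right)} = b$ ($k{\left(b,r \right)} = 0 + b = b$)
$t{\left(Y,h \right)} = 3 h + 4 Y$ ($t{\left(Y,h \right)} = 4 Y + 3 h = 3 h + 4 Y$)
$79 \left(-80\right) + t{\left(-5,-1 \right)} 5 = 79 \left(-80\right) + \left(3 \left(-1\right) + 4 \left(-5\right)\right) 5 = -6320 + \left(-3 - 20\right) 5 = -6320 - 115 = -6435$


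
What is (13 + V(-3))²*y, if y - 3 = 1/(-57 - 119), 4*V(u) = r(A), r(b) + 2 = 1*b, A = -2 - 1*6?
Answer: 232407/704 ≈ 330.12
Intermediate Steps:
A = -8 (A = -2 - 6 = -8)
r(b) = -2 + b (r(b) = -2 + 1*b = -2 + b)
V(u) = -5/2 (V(u) = (-2 - 8)/4 = (¼)*(-10) = -5/2)
y = 527/176 (y = 3 + 1/(-57 - 119) = 3 + 1/(-176) = 3 - 1/176 = 527/176 ≈ 2.9943)
(13 + V(-3))²*y = (13 - 5/2)²*(527/176) = (21/2)²*(527/176) = (441/4)*(527/176) = 232407/704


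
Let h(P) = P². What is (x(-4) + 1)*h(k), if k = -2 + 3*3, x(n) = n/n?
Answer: 98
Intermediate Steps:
x(n) = 1
k = 7 (k = -2 + 9 = 7)
(x(-4) + 1)*h(k) = (1 + 1)*7² = 2*49 = 98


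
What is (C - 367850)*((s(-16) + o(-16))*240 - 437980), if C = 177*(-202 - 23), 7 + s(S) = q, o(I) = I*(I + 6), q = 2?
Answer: 163387986500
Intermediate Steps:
o(I) = I*(6 + I)
s(S) = -5 (s(S) = -7 + 2 = -5)
C = -39825 (C = 177*(-225) = -39825)
(C - 367850)*((s(-16) + o(-16))*240 - 437980) = (-39825 - 367850)*((-5 - 16*(6 - 16))*240 - 437980) = -407675*((-5 - 16*(-10))*240 - 437980) = -407675*((-5 + 160)*240 - 437980) = -407675*(155*240 - 437980) = -407675*(37200 - 437980) = -407675*(-400780) = 163387986500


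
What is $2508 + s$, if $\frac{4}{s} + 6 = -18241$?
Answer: $\frac{45763472}{18247} \approx 2508.0$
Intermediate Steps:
$s = - \frac{4}{18247}$ ($s = \frac{4}{-6 - 18241} = \frac{4}{-18247} = 4 \left(- \frac{1}{18247}\right) = - \frac{4}{18247} \approx -0.00021921$)
$2508 + s = 2508 - \frac{4}{18247} = \frac{45763472}{18247}$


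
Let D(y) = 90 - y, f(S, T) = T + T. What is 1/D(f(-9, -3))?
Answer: 1/96 ≈ 0.010417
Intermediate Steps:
f(S, T) = 2*T
1/D(f(-9, -3)) = 1/(90 - 2*(-3)) = 1/(90 - 1*(-6)) = 1/(90 + 6) = 1/96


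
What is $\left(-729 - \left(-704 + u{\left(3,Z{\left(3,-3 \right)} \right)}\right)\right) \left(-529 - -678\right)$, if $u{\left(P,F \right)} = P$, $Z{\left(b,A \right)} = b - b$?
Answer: $-4172$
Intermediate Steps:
$Z{\left(b,A \right)} = 0$
$\left(-729 - \left(-704 + u{\left(3,Z{\left(3,-3 \right)} \right)}\right)\right) \left(-529 - -678\right) = \left(-729 + \left(704 - 3\right)\right) \left(-529 - -678\right) = \left(-729 + \left(704 - 3\right)\right) \left(-529 + 678\right) = \left(-729 + 701\right) 149 = \left(-28\right) 149 = -4172$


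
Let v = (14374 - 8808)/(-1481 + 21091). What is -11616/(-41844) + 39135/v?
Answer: 121639064879/882211 ≈ 1.3788e+5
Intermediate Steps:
v = 2783/9805 (v = 5566/19610 = 5566*(1/19610) = 2783/9805 ≈ 0.28383)
-11616/(-41844) + 39135/v = -11616/(-41844) + 39135/(2783/9805) = -11616*(-1/41844) + 39135*(9805/2783) = 88/317 + 383718675/2783 = 121639064879/882211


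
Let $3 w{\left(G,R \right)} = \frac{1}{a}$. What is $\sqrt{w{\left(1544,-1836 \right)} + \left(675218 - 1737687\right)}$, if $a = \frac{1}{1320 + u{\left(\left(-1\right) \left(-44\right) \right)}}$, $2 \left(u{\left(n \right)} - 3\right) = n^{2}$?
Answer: $\frac{2 i \sqrt{2388837}}{3} \approx 1030.4 i$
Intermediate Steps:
$u{\left(n \right)} = 3 + \frac{n^{2}}{2}$
$a = \frac{1}{2291}$ ($a = \frac{1}{1320 + \left(3 + \frac{\left(\left(-1\right) \left(-44\right)\right)^{2}}{2}\right)} = \frac{1}{1320 + \left(3 + \frac{44^{2}}{2}\right)} = \frac{1}{1320 + \left(3 + \frac{1}{2} \cdot 1936\right)} = \frac{1}{1320 + \left(3 + 968\right)} = \frac{1}{1320 + 971} = \frac{1}{2291} \approx 0.00043649$)
$w{\left(G,R \right)} = \frac{2291}{3}$ ($w{\left(G,R \right)} = \frac{\frac{1}{\frac{1}{2291}}}{3} = \frac{1}{3} \cdot 2291 = \frac{2291}{3}$)
$\sqrt{w{\left(1544,-1836 \right)} + \left(675218 - 1737687\right)} = \sqrt{\frac{2291}{3} + \left(675218 - 1737687\right)} = \sqrt{\frac{2291}{3} - 1062469} = \sqrt{- \frac{3185116}{3}} = \frac{2 i \sqrt{2388837}}{3}$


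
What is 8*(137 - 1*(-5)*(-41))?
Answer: -544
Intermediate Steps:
8*(137 - 1*(-5)*(-41)) = 8*(137 + 5*(-41)) = 8*(137 - 205) = 8*(-68) = -544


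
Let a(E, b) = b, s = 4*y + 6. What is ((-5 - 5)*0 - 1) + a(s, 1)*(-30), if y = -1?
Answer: -31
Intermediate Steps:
s = 2 (s = 4*(-1) + 6 = -4 + 6 = 2)
((-5 - 5)*0 - 1) + a(s, 1)*(-30) = ((-5 - 5)*0 - 1) + 1*(-30) = (-10*0 - 1) - 30 = (0 - 1) - 30 = -1 - 30 = -31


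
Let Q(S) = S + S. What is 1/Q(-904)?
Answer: -1/1808 ≈ -0.00055310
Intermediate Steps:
Q(S) = 2*S
1/Q(-904) = 1/(2*(-904)) = 1/(-1808) = -1/1808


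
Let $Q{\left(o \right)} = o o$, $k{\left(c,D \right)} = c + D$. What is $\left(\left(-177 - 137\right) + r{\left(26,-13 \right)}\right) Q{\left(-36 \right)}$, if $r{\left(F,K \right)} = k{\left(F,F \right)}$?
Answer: $-339552$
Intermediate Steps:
$k{\left(c,D \right)} = D + c$
$Q{\left(o \right)} = o^{2}$
$r{\left(F,K \right)} = 2 F$ ($r{\left(F,K \right)} = F + F = 2 F$)
$\left(\left(-177 - 137\right) + r{\left(26,-13 \right)}\right) Q{\left(-36 \right)} = \left(\left(-177 - 137\right) + 2 \cdot 26\right) \left(-36\right)^{2} = \left(\left(-177 - 137\right) + 52\right) 1296 = \left(-314 + 52\right) 1296 = \left(-262\right) 1296 = -339552$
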